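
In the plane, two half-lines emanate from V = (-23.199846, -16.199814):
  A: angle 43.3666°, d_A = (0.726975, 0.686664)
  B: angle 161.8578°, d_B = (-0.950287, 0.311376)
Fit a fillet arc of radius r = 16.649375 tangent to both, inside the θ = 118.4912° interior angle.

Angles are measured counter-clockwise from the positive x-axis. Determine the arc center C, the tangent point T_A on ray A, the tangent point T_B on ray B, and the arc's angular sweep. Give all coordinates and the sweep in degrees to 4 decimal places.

bisector direction at 102.6122° = (-0.218351,0.975870)
center distance |VC| = r/sin(θ/2) = 16.649375/sin(59.2456°) = 19.373995
C = V + |VC|·bis = (-27.4302,2.7067)
T_A = V + ((C−V)·d_A)·d_A = V + 9.9071·d_A = (-15.9977,-9.3970)
T_B = V + ((C−V)·d_B)·d_B = V + 9.9071·d_B = (-32.6144,-13.1150)
sweep = 180° − θ = 61.5088°

center=(-27.4302,2.7067) T_A=(-15.9977,-9.3970) T_B=(-32.6144,-13.1150) sweep=61.5088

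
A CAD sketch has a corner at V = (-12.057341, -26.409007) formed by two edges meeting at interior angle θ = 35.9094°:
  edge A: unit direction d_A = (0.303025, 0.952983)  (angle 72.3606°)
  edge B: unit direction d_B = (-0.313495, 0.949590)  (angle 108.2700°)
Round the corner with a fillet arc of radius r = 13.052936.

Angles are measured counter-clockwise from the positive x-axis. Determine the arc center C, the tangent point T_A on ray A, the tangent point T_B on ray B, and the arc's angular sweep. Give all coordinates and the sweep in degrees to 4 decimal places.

bisector direction at 90.3153° = (-0.005503,0.999985)
center distance |VC| = r/sin(θ/2) = 13.052936/sin(17.9547°) = 42.343236
C = V + |VC|·bis = (-12.2904,15.9336)
T_A = V + ((C−V)·d_A)·d_A = V + 40.2811·d_A = (0.1489,11.9782)
T_B = V + ((C−V)·d_B)·d_B = V + 40.2811·d_B = (-24.6853,11.8416)
sweep = 180° − θ = 144.0906°

center=(-12.2904,15.9336) T_A=(0.1489,11.9782) T_B=(-24.6853,11.8416) sweep=144.0906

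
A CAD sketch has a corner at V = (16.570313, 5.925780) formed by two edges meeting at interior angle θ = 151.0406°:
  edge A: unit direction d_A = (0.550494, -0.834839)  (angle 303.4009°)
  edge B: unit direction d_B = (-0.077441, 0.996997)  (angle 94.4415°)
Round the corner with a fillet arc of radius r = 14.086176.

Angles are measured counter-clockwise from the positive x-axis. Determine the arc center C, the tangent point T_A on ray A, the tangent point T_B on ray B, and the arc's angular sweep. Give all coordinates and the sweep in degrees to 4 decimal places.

bisector direction at 18.9212° = (0.945965,0.324267)
center distance |VC| = r/sin(θ/2) = 14.086176/sin(75.5203°) = 14.548283
C = V + |VC|·bis = (30.3325,10.6433)
T_A = V + ((C−V)·d_A)·d_A = V + 3.6376·d_A = (18.5728,2.8890)
T_B = V + ((C−V)·d_B)·d_B = V + 3.6376·d_B = (16.2886,9.5525)
sweep = 180° − θ = 28.9594°

center=(30.3325,10.6433) T_A=(18.5728,2.8890) T_B=(16.2886,9.5525) sweep=28.9594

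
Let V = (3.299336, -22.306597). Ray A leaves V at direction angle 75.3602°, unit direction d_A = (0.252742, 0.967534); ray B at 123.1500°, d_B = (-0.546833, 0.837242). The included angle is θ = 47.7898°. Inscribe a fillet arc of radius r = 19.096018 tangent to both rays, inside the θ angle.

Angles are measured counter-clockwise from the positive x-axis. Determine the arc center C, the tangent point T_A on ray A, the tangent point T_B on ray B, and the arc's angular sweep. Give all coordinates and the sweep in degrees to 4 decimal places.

center=(-4.2828,24.2233) T_A=(14.1932,19.3970) T_B=(-20.2708,13.7810) sweep=132.2102

bisector direction at 99.2551° = (-0.160830,0.986982)
center distance |VC| = r/sin(θ/2) = 19.096018/sin(23.8949°) = 47.143654
C = V + |VC|·bis = (-4.2828,24.2233)
T_A = V + ((C−V)·d_A)·d_A = V + 43.1030·d_A = (14.1932,19.3970)
T_B = V + ((C−V)·d_B)·d_B = V + 43.1030·d_B = (-20.2708,13.7810)
sweep = 180° − θ = 132.2102°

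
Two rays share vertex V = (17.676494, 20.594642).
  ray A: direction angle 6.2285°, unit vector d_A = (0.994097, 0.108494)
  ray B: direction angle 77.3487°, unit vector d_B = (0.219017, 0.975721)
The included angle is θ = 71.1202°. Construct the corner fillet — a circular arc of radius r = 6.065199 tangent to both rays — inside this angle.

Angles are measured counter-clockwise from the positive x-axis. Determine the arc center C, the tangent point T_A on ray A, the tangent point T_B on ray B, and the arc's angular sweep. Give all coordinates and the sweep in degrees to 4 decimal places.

bisector direction at 41.7886° = (0.745609,0.666384)
center distance |VC| = r/sin(θ/2) = 6.065199/sin(35.5601°) = 10.429250
C = V + |VC|·bis = (25.4526,27.5445)
T_A = V + ((C−V)·d_A)·d_A = V + 8.4843·d_A = (26.1107,21.5151)
T_B = V + ((C−V)·d_B)·d_B = V + 8.4843·d_B = (19.5347,28.8729)
sweep = 180° − θ = 108.8798°

center=(25.4526,27.5445) T_A=(26.1107,21.5151) T_B=(19.5347,28.8729) sweep=108.8798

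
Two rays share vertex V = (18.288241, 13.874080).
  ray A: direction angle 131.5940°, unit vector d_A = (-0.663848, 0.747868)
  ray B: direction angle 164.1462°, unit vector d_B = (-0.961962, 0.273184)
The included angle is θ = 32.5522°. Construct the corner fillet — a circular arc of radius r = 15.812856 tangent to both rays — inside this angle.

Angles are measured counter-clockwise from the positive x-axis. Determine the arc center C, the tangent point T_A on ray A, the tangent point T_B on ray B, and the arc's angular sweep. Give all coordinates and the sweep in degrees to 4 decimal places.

center=(-29.4914,43.8810) T_A=(-17.6655,54.3783) T_B=(-33.8112,28.6696) sweep=147.4478

bisector direction at 147.8701° = (-0.846844,0.531841)
center distance |VC| = r/sin(θ/2) = 15.812856/sin(16.2761°) = 56.420822
C = V + |VC|·bis = (-29.4914,43.8810)
T_A = V + ((C−V)·d_A)·d_A = V + 54.1596·d_A = (-17.6655,54.3783)
T_B = V + ((C−V)·d_B)·d_B = V + 54.1596·d_B = (-33.8112,28.6696)
sweep = 180° − θ = 147.4478°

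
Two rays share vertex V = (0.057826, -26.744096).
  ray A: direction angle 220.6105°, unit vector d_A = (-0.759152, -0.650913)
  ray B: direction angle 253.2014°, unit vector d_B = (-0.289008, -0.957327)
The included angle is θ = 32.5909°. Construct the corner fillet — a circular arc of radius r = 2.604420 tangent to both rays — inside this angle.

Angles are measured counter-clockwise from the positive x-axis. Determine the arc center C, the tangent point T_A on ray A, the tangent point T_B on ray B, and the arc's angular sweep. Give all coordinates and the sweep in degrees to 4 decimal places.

bisector direction at 236.9059° = (-0.546015,-0.837775)
center distance |VC| = r/sin(θ/2) = 2.604420/sin(16.2954°) = 9.281925
C = V + |VC|·bis = (-5.0102,-34.5203)
T_A = V + ((C−V)·d_A)·d_A = V + 8.9090·d_A = (-6.7055,-32.5431)
T_B = V + ((C−V)·d_B)·d_B = V + 8.9090·d_B = (-2.5170,-35.2730)
sweep = 180° − θ = 147.4091°

center=(-5.0102,-34.5203) T_A=(-6.7055,-32.5431) T_B=(-2.5170,-35.2730) sweep=147.4091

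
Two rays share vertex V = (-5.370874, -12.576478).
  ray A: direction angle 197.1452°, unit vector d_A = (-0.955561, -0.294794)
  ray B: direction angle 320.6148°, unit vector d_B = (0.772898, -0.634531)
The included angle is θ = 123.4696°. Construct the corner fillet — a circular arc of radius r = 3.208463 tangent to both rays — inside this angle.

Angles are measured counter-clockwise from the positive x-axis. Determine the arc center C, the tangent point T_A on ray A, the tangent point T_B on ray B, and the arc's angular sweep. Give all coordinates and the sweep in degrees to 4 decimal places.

bisector direction at 258.8800° = (-0.192864,-0.981225)
center distance |VC| = r/sin(θ/2) = 3.208463/sin(61.7348°) = 3.642813
C = V + |VC|·bis = (-6.0734,-16.1509)
T_A = V + ((C−V)·d_A)·d_A = V + 1.7251·d_A = (-7.0193,-13.0850)
T_B = V + ((C−V)·d_B)·d_B = V + 1.7251·d_B = (-4.0376,-13.6711)
sweep = 180° − θ = 56.5304°

center=(-6.0734,-16.1509) T_A=(-7.0193,-13.0850) T_B=(-4.0376,-13.6711) sweep=56.5304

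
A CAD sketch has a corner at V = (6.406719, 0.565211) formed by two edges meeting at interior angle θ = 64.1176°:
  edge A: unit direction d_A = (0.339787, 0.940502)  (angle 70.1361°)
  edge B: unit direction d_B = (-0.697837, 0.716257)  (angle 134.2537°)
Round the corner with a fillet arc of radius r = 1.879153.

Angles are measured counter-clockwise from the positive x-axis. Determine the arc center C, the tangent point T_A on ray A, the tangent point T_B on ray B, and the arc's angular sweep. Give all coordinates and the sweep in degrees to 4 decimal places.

bisector direction at 102.1949° = (-0.211238,0.977435)
center distance |VC| = r/sin(θ/2) = 1.879153/sin(32.0588°) = 3.540299
C = V + |VC|·bis = (5.6589,4.0256)
T_A = V + ((C−V)·d_A)·d_A = V + 3.0004·d_A = (7.4262,3.3871)
T_B = V + ((C−V)·d_B)·d_B = V + 3.0004·d_B = (4.3129,2.7143)
sweep = 180° − θ = 115.8824°

center=(5.6589,4.0256) T_A=(7.4262,3.3871) T_B=(4.3129,2.7143) sweep=115.8824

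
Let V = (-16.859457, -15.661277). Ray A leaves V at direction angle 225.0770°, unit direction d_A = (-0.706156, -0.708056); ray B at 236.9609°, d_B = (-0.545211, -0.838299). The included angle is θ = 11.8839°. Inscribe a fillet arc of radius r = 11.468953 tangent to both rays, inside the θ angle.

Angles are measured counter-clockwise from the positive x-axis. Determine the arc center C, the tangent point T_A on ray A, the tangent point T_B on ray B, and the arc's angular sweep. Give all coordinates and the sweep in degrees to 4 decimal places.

bisector direction at 231.0189° = (-0.629063,-0.777354)
center distance |VC| = r/sin(θ/2) = 11.468953/sin(5.9420°) = 110.788879
C = V + |VC|·bis = (-86.5527,-101.7835)
T_A = V + ((C−V)·d_A)·d_A = V + 110.1936·d_A = (-94.6733,-93.6846)
T_B = V + ((C−V)·d_B)·d_B = V + 110.1936·d_B = (-76.9383,-108.0365)
sweep = 180° − θ = 168.1161°

center=(-86.5527,-101.7835) T_A=(-94.6733,-93.6846) T_B=(-76.9383,-108.0365) sweep=168.1161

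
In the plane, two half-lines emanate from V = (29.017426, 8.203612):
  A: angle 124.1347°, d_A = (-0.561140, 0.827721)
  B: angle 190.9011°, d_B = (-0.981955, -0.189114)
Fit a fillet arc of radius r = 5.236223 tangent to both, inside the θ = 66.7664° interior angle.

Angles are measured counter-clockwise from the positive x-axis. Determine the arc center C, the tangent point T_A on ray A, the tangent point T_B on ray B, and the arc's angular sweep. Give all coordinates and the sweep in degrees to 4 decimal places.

bisector direction at 157.5179° = (-0.923999,0.382395)
center distance |VC| = r/sin(θ/2) = 5.236223/sin(33.3832°) = 9.516323
C = V + |VC|·bis = (20.2244,11.8426)
T_A = V + ((C−V)·d_A)·d_A = V + 7.9462·d_A = (24.5585,14.7809)
T_B = V + ((C−V)·d_B)·d_B = V + 7.9462·d_B = (21.2146,6.7009)
sweep = 180° − θ = 113.2336°

center=(20.2244,11.8426) T_A=(24.5585,14.7809) T_B=(21.2146,6.7009) sweep=113.2336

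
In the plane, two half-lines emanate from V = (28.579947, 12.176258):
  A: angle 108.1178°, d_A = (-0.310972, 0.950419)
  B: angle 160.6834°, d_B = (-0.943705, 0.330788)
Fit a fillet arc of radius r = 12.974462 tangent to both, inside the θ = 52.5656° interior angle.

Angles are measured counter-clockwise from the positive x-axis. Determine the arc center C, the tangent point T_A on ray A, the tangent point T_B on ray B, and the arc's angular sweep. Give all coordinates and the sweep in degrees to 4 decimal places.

bisector direction at 134.4006° = (-0.699671,0.714465)
center distance |VC| = r/sin(θ/2) = 12.974462/sin(26.2828°) = 29.300817
C = V + |VC|·bis = (8.0790,33.1107)
T_A = V + ((C−V)·d_A)·d_A = V + 26.2717·d_A = (20.4102,37.1454)
T_B = V + ((C−V)·d_B)·d_B = V + 26.2717·d_B = (3.7872,20.8666)
sweep = 180° − θ = 127.4344°

center=(8.0790,33.1107) T_A=(20.4102,37.1454) T_B=(3.7872,20.8666) sweep=127.4344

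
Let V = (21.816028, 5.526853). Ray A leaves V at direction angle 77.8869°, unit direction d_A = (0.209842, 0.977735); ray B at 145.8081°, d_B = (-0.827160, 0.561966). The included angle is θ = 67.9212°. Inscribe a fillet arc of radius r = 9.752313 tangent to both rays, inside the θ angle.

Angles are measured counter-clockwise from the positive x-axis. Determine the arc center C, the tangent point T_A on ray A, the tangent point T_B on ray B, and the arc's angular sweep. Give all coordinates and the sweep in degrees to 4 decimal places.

center=(15.3193,21.7308) T_A=(24.8545,19.6843) T_B=(9.8389,13.6641) sweep=112.0788

bisector direction at 111.8475° = (-0.372137,0.928178)
center distance |VC| = r/sin(θ/2) = 9.752313/sin(33.9606°) = 17.457782
C = V + |VC|·bis = (15.3193,21.7308)
T_A = V + ((C−V)·d_A)·d_A = V + 14.4799·d_A = (24.8545,19.6843)
T_B = V + ((C−V)·d_B)·d_B = V + 14.4799·d_B = (9.8389,13.6641)
sweep = 180° − θ = 112.0788°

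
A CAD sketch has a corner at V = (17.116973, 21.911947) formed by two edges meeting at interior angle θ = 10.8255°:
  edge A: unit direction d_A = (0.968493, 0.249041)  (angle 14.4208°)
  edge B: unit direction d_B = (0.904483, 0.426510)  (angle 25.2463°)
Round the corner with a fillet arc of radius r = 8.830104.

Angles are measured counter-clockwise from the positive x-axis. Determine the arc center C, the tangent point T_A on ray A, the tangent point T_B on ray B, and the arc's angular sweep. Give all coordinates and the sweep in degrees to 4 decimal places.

bisector direction at 19.8335° = (0.940682,0.339289)
center distance |VC| = r/sin(θ/2) = 8.830104/sin(5.4127°) = 93.608796
C = V + |VC|·bis = (105.1731,53.6724)
T_A = V + ((C−V)·d_A)·d_A = V + 93.1914·d_A = (107.3722,45.1205)
T_B = V + ((C−V)·d_B)·d_B = V + 93.1914·d_B = (101.4070,61.6590)
sweep = 180° − θ = 169.1745°

center=(105.1731,53.6724) T_A=(107.3722,45.1205) T_B=(101.4070,61.6590) sweep=169.1745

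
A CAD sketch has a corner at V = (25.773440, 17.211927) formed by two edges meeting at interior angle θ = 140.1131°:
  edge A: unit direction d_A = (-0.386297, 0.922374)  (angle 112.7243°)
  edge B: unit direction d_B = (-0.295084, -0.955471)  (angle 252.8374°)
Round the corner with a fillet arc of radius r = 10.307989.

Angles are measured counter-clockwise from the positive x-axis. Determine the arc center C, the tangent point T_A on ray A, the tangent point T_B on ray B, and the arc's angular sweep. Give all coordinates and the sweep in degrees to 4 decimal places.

bisector direction at 182.7809° = (-0.998822,-0.048516)
center distance |VC| = r/sin(θ/2) = 10.307989/sin(70.0566°) = 10.965599
C = V + |VC|·bis = (14.8208,16.6799)
T_A = V + ((C−V)·d_A)·d_A = V + 3.7403·d_A = (24.3286,20.6619)
T_B = V + ((C−V)·d_B)·d_B = V + 3.7403·d_B = (24.6697,13.6382)
sweep = 180° − θ = 39.8869°

center=(14.8208,16.6799) T_A=(24.3286,20.6619) T_B=(24.6697,13.6382) sweep=39.8869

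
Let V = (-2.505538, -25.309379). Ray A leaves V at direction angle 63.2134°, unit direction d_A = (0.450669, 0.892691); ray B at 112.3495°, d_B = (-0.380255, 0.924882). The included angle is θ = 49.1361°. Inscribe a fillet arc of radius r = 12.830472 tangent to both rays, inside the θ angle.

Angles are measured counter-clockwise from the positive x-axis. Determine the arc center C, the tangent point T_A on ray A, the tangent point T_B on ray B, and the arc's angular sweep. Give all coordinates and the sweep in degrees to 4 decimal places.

bisector direction at 87.7814° = (0.038711,0.999250)
center distance |VC| = r/sin(θ/2) = 12.830472/sin(24.5680°) = 30.859267
C = V + |VC|·bis = (-1.3109,5.5268)
T_A = V + ((C−V)·d_A)·d_A = V + 28.0655·d_A = (10.1427,-0.2555)
T_B = V + ((C−V)·d_B)·d_B = V + 28.0655·d_B = (-13.1776,0.6479)
sweep = 180° − θ = 130.8639°

center=(-1.3109,5.5268) T_A=(10.1427,-0.2555) T_B=(-13.1776,0.6479) sweep=130.8639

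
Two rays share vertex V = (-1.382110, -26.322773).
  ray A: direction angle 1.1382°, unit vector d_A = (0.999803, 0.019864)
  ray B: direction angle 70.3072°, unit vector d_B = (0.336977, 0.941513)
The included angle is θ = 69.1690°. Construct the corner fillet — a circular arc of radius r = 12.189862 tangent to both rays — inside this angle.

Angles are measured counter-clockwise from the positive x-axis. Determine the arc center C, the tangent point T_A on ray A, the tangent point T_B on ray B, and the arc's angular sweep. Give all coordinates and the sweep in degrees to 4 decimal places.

center=(16.0527,-13.7841) T_A=(16.2948,-25.9716) T_B=(4.5758,-9.6764) sweep=110.8310

bisector direction at 35.7227° = (0.811852,0.583863)
center distance |VC| = r/sin(θ/2) = 12.189862/sin(34.5845°) = 21.475352
C = V + |VC|·bis = (16.0527,-13.7841)
T_A = V + ((C−V)·d_A)·d_A = V + 17.6804·d_A = (16.2948,-25.9716)
T_B = V + ((C−V)·d_B)·d_B = V + 17.6804·d_B = (4.5758,-9.6764)
sweep = 180° − θ = 110.8310°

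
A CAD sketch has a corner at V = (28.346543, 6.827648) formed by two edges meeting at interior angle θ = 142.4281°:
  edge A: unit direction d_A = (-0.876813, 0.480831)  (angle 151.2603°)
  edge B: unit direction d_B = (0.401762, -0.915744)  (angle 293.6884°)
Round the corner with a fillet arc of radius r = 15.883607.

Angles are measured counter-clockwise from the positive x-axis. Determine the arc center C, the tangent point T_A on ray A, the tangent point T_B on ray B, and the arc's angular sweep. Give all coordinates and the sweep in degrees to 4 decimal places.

center=(15.9719,-4.5014) T_A=(23.6092,9.4255) T_B=(30.5172,1.8800) sweep=37.5719

bisector direction at 222.4744° = (-0.737580,-0.675260)
center distance |VC| = r/sin(θ/2) = 15.883607/sin(71.2141°) = 16.777367
C = V + |VC|·bis = (15.9719,-4.5014)
T_A = V + ((C−V)·d_A)·d_A = V + 5.4029·d_A = (23.6092,9.4255)
T_B = V + ((C−V)·d_B)·d_B = V + 5.4029·d_B = (30.5172,1.8800)
sweep = 180° − θ = 37.5719°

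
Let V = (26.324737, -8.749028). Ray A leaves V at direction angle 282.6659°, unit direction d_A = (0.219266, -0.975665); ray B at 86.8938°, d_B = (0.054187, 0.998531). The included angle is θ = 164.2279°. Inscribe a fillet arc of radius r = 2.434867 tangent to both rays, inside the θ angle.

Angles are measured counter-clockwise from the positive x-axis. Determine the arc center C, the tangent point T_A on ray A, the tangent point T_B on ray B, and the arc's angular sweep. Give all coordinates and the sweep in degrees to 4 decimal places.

center=(28.7743,-8.5442) T_A=(26.3987,-9.0781) T_B=(26.3430,-8.4123) sweep=15.7721

bisector direction at 4.7799° = (0.996522,0.083327)
center distance |VC| = r/sin(θ/2) = 2.434867/sin(82.1140°) = 2.458114
C = V + |VC|·bis = (28.7743,-8.5442)
T_A = V + ((C−V)·d_A)·d_A = V + 0.3373·d_A = (26.3987,-9.0781)
T_B = V + ((C−V)·d_B)·d_B = V + 0.3373·d_B = (26.3430,-8.4123)
sweep = 180° − θ = 15.7721°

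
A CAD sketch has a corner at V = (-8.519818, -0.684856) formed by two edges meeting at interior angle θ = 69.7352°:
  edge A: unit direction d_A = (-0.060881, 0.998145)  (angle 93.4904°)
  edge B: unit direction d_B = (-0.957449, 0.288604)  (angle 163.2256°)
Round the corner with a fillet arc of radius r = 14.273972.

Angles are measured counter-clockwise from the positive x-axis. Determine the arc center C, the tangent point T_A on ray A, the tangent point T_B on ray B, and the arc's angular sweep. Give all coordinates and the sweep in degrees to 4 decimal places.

center=(-24.0145,18.8941) T_A=(-9.7670,19.7631) T_B=(-28.1340,5.2275) sweep=110.2648

bisector direction at 128.3580° = (-0.620573,0.784149)
center distance |VC| = r/sin(θ/2) = 14.273972/sin(34.8676°) = 24.968378
C = V + |VC|·bis = (-24.0145,18.8941)
T_A = V + ((C−V)·d_A)·d_A = V + 20.4859·d_A = (-9.7670,19.7631)
T_B = V + ((C−V)·d_B)·d_B = V + 20.4859·d_B = (-28.1340,5.2275)
sweep = 180° − θ = 110.2648°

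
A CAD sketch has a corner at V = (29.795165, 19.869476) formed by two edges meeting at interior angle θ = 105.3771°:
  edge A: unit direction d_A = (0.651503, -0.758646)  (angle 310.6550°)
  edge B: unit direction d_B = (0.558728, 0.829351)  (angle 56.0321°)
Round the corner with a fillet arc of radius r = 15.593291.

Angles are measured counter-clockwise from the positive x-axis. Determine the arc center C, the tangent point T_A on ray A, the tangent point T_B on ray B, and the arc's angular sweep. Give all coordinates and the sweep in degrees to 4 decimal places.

bisector direction at 3.3435° = (0.998298,0.058323)
center distance |VC| = r/sin(θ/2) = 15.593291/sin(52.6885°) = 19.605513
C = V + |VC|·bis = (49.3673,21.0129)
T_A = V + ((C−V)·d_A)·d_A = V + 11.8838·d_A = (37.5375,10.8539)
T_B = V + ((C−V)·d_B)·d_B = V + 11.8838·d_B = (36.4350,29.7253)
sweep = 180° − θ = 74.6229°

center=(49.3673,21.0129) T_A=(37.5375,10.8539) T_B=(36.4350,29.7253) sweep=74.6229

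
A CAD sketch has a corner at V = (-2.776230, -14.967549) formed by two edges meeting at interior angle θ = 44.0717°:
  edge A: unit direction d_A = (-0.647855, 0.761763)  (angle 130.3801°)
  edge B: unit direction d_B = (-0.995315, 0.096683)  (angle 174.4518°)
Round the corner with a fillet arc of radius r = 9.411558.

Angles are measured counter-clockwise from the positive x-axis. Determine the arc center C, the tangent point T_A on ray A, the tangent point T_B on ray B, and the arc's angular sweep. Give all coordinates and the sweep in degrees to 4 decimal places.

bisector direction at 152.4160° = (-0.886333,0.463049)
center distance |VC| = r/sin(θ/2) = 9.411558/sin(22.0358°) = 25.085002
C = V + |VC|·bis = (-25.0099,-3.3520)
T_A = V + ((C−V)·d_A)·d_A = V + 23.2525·d_A = (-17.8405,2.7454)
T_B = V + ((C−V)·d_B)·d_B = V + 23.2525·d_B = (-25.9198,-12.7194)
sweep = 180° − θ = 135.9283°

center=(-25.0099,-3.3520) T_A=(-17.8405,2.7454) T_B=(-25.9198,-12.7194) sweep=135.9283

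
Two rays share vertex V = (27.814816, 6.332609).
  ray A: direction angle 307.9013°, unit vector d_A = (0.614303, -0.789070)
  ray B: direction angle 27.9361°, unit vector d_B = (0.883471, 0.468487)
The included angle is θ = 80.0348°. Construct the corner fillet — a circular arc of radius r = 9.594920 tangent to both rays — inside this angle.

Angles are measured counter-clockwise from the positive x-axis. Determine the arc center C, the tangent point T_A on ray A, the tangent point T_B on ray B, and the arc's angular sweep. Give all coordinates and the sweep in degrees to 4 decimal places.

bisector direction at 347.9187° = (0.977852,-0.209299)
center distance |VC| = r/sin(θ/2) = 9.594920/sin(40.0174°) = 14.921646
C = V + |VC|·bis = (42.4060,3.2095)
T_A = V + ((C−V)·d_A)·d_A = V + 11.4277·d_A = (34.8349,-2.6847)
T_B = V + ((C−V)·d_B)·d_B = V + 11.4277·d_B = (37.9109,11.6863)
sweep = 180° − θ = 99.9652°

center=(42.4060,3.2095) T_A=(34.8349,-2.6847) T_B=(37.9109,11.6863) sweep=99.9652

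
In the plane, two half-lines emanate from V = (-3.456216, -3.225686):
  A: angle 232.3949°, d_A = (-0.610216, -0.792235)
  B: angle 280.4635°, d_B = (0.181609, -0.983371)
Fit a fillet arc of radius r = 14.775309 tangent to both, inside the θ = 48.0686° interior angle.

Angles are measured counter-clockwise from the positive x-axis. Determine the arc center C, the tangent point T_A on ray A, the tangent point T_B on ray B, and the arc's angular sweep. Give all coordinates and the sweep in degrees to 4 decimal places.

bisector direction at 256.4292° = (-0.234647,-0.972081)
center distance |VC| = r/sin(θ/2) = 14.775309/sin(24.0343°) = 36.277704
C = V + |VC|·bis = (-11.9687,-38.4905)
T_A = V + ((C−V)·d_A)·d_A = V + 33.1325·d_A = (-23.6742,-29.4744)
T_B = V + ((C−V)·d_B)·d_B = V + 33.1325·d_B = (2.5609,-35.8072)
sweep = 180° − θ = 131.9314°

center=(-11.9687,-38.4905) T_A=(-23.6742,-29.4744) T_B=(2.5609,-35.8072) sweep=131.9314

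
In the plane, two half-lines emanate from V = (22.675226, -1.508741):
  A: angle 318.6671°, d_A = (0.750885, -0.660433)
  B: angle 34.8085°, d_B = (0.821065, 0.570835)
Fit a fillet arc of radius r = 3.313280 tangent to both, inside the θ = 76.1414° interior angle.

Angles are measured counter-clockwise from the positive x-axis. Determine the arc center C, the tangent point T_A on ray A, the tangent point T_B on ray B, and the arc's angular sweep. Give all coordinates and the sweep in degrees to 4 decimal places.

center=(28.0397,-1.8145) T_A=(25.8515,-4.3024) T_B=(26.1484,0.9059) sweep=103.8586

bisector direction at 356.7378° = (0.998380,-0.056905)
center distance |VC| = r/sin(θ/2) = 3.313280/sin(38.0707°) = 5.373177
C = V + |VC|·bis = (28.0397,-1.8145)
T_A = V + ((C−V)·d_A)·d_A = V + 4.2300·d_A = (25.8515,-4.3024)
T_B = V + ((C−V)·d_B)·d_B = V + 4.2300·d_B = (26.1484,0.9059)
sweep = 180° − θ = 103.8586°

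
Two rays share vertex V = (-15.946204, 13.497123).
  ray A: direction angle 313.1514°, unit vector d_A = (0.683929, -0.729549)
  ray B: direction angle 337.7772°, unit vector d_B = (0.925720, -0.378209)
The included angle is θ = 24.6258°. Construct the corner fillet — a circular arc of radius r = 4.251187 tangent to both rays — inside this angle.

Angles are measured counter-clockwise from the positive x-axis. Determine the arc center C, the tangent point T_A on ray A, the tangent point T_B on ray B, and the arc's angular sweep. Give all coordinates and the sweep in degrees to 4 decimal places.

bisector direction at 325.4643° = (0.823773,-0.566920)
center distance |VC| = r/sin(θ/2) = 4.251187/sin(12.3129°) = 19.935193
C = V + |VC|·bis = (0.4759,2.1955)
T_A = V + ((C−V)·d_A)·d_A = V + 19.4766·d_A = (-2.6256,-0.7120)
T_B = V + ((C−V)·d_B)·d_B = V + 19.4766·d_B = (2.0837,6.1309)
sweep = 180° − θ = 155.3742°

center=(0.4759,2.1955) T_A=(-2.6256,-0.7120) T_B=(2.0837,6.1309) sweep=155.3742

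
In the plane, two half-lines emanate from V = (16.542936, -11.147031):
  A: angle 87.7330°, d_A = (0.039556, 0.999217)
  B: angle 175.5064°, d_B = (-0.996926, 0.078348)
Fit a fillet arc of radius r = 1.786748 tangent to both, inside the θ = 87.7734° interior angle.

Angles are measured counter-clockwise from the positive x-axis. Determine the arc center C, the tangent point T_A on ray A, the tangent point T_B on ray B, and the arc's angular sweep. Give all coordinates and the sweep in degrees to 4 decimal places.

center=(14.8311,-9.2202) T_A=(16.6164,-9.2909) T_B=(14.6911,-11.0015) sweep=92.2266

bisector direction at 131.6197° = (-0.664183,0.747570)
center distance |VC| = r/sin(θ/2) = 1.786748/sin(43.8867°) = 2.577408
C = V + |VC|·bis = (14.8311,-9.2202)
T_A = V + ((C−V)·d_A)·d_A = V + 1.8576·d_A = (16.6164,-9.2909)
T_B = V + ((C−V)·d_B)·d_B = V + 1.8576·d_B = (14.6911,-11.0015)
sweep = 180° − θ = 92.2266°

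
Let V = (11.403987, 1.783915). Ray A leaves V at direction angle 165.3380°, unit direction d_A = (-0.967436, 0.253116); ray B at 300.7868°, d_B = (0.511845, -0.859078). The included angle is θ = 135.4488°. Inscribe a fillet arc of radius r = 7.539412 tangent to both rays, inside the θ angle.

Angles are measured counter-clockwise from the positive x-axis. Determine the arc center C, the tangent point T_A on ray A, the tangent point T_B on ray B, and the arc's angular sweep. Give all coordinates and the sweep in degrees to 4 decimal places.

center=(6.5078,-4.7283) T_A=(8.4162,2.5656) T_B=(12.9848,-0.8693) sweep=44.5512

bisector direction at 233.0624° = (-0.600945,-0.799290)
center distance |VC| = r/sin(θ/2) = 7.539412/sin(67.7244°) = 8.147446
C = V + |VC|·bis = (6.5078,-4.7283)
T_A = V + ((C−V)·d_A)·d_A = V + 3.0884·d_A = (8.4162,2.5656)
T_B = V + ((C−V)·d_B)·d_B = V + 3.0884·d_B = (12.9848,-0.8693)
sweep = 180° − θ = 44.5512°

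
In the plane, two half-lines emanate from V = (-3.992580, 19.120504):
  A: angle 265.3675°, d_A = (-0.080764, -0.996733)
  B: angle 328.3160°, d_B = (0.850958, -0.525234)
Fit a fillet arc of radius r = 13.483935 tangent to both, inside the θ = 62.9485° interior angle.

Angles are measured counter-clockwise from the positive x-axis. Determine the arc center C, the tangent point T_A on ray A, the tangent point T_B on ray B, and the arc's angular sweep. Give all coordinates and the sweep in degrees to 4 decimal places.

bisector direction at 296.8417° = (0.451528,-0.892257)
center distance |VC| = r/sin(θ/2) = 13.483935/sin(31.4743°) = 25.825588
C = V + |VC|·bis = (7.6684,-3.9226)
T_A = V + ((C−V)·d_A)·d_A = V + 22.0260·d_A = (-5.7715,-2.8335)
T_B = V + ((C−V)·d_B)·d_B = V + 22.0260·d_B = (14.7506,7.5517)
sweep = 180° − θ = 117.0515°

center=(7.6684,-3.9226) T_A=(-5.7715,-2.8335) T_B=(14.7506,7.5517) sweep=117.0515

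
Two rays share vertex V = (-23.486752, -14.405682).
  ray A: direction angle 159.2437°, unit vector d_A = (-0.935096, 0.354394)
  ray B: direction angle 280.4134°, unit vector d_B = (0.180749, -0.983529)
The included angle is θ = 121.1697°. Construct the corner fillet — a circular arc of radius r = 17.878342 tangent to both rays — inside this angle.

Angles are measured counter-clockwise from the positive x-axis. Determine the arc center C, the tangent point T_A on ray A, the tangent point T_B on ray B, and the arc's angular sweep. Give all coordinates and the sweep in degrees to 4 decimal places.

bisector direction at 219.8285° = (-0.767964,-0.640492)
center distance |VC| = r/sin(θ/2) = 17.878342/sin(60.5849°) = 20.524246
C = V + |VC|·bis = (-39.2486,-27.5513)
T_A = V + ((C−V)·d_A)·d_A = V + 10.0802·d_A = (-32.9127,-10.8333)
T_B = V + ((C−V)·d_B)·d_B = V + 10.0802·d_B = (-21.6648,-24.3198)
sweep = 180° − θ = 58.8303°

center=(-39.2486,-27.5513) T_A=(-32.9127,-10.8333) T_B=(-21.6648,-24.3198) sweep=58.8303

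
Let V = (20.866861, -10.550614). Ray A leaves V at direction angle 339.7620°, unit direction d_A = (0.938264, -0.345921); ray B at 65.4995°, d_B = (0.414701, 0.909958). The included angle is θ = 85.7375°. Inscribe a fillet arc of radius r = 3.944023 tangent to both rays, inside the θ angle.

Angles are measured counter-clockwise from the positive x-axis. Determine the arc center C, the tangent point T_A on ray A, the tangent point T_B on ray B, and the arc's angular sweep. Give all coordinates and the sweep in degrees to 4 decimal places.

bisector direction at 22.6308° = (0.923004,0.384791)
center distance |VC| = r/sin(θ/2) = 3.944023/sin(42.8687°) = 5.797295
C = V + |VC|·bis = (26.2178,-8.3199)
T_A = V + ((C−V)·d_A)·d_A = V + 4.2489·d_A = (24.8535,-12.0204)
T_B = V + ((C−V)·d_B)·d_B = V + 4.2489·d_B = (22.6289,-6.6843)
sweep = 180° − θ = 94.2625°

center=(26.2178,-8.3199) T_A=(24.8535,-12.0204) T_B=(22.6289,-6.6843) sweep=94.2625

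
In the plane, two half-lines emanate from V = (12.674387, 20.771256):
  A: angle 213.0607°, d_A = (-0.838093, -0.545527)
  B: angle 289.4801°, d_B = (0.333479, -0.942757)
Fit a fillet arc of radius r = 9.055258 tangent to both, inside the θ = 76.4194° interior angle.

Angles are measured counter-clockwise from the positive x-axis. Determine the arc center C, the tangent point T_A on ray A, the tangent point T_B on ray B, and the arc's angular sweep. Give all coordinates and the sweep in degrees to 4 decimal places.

bisector direction at 251.2704° = (-0.321102,-0.947045)
center distance |VC| = r/sin(θ/2) = 9.055258/sin(38.2097°) = 14.639695
C = V + |VC|·bis = (7.9735,6.9068)
T_A = V + ((C−V)·d_A)·d_A = V + 11.5032·d_A = (3.0337,14.4960)
T_B = V + ((C−V)·d_B)·d_B = V + 11.5032·d_B = (16.5105,9.9266)
sweep = 180° − θ = 103.5806°

center=(7.9735,6.9068) T_A=(3.0337,14.4960) T_B=(16.5105,9.9266) sweep=103.5806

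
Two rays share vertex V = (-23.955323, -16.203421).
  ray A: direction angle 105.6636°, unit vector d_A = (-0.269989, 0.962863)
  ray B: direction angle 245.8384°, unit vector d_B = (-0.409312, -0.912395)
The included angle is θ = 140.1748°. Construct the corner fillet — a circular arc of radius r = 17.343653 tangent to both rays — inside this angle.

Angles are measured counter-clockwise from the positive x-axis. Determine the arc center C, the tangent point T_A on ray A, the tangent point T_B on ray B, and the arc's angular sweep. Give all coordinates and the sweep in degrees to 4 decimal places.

bisector direction at 175.7510° = (-0.997251,0.074091)
center distance |VC| = r/sin(θ/2) = 17.343653/sin(70.0874°) = 18.446510
C = V + |VC|·bis = (-42.3511,-14.8367)
T_A = V + ((C−V)·d_A)·d_A = V + 6.2826·d_A = (-25.6516,-10.1541)
T_B = V + ((C−V)·d_B)·d_B = V + 6.2826·d_B = (-26.5269,-21.9357)
sweep = 180° − θ = 39.8252°

center=(-42.3511,-14.8367) T_A=(-25.6516,-10.1541) T_B=(-26.5269,-21.9357) sweep=39.8252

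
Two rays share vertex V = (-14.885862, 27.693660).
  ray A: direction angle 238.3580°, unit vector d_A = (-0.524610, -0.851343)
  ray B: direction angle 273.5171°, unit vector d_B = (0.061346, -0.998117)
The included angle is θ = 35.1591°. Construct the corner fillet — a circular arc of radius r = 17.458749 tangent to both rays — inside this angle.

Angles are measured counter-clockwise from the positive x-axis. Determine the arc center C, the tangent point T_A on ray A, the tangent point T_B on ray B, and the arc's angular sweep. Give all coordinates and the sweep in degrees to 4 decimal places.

center=(-28.9312,-28.3788) T_A=(-43.7946,-19.2197) T_B=(-11.5054,-27.3077) sweep=144.8409

bisector direction at 255.9375° = (-0.242979,-0.970031)
center distance |VC| = r/sin(θ/2) = 17.458749/sin(17.5796°) = 57.804750
C = V + |VC|·bis = (-28.9312,-28.3788)
T_A = V + ((C−V)·d_A)·d_A = V + 55.1052·d_A = (-43.7946,-19.2197)
T_B = V + ((C−V)·d_B)·d_B = V + 55.1052·d_B = (-11.5054,-27.3077)
sweep = 180° − θ = 144.8409°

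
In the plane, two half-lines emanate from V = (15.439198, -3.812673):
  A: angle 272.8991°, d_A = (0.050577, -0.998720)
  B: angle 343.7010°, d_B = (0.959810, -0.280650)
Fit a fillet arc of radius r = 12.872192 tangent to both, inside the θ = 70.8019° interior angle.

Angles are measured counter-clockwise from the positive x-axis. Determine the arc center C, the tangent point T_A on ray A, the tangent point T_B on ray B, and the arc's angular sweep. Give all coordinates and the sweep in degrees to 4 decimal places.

bisector direction at 308.3000° = (0.619780,-0.784776)
center distance |VC| = r/sin(θ/2) = 12.872192/sin(35.4010°) = 22.220456
C = V + |VC|·bis = (29.2110,-21.2507)
T_A = V + ((C−V)·d_A)·d_A = V + 18.1123·d_A = (16.3553,-21.9018)
T_B = V + ((C−V)·d_B)·d_B = V + 18.1123·d_B = (32.8236,-8.8959)
sweep = 180° − θ = 109.1981°

center=(29.2110,-21.2507) T_A=(16.3553,-21.9018) T_B=(32.8236,-8.8959) sweep=109.1981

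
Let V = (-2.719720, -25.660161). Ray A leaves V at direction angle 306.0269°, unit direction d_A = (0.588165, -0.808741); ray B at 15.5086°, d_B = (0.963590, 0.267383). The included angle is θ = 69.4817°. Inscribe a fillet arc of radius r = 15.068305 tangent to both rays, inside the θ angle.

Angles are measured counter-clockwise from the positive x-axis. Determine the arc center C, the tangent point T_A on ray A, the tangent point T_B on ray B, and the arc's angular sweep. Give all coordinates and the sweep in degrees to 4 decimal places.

bisector direction at 340.7678° = (0.944191,-0.329398)
center distance |VC| = r/sin(θ/2) = 15.068305/sin(34.7409°) = 26.441860
C = V + |VC|·bis = (22.2464,-34.3701)
T_A = V + ((C−V)·d_A)·d_A = V + 21.7283·d_A = (10.0601,-43.2327)
T_B = V + ((C−V)·d_B)·d_B = V + 21.7283·d_B = (18.2174,-19.8504)
sweep = 180° − θ = 110.5183°

center=(22.2464,-34.3701) T_A=(10.0601,-43.2327) T_B=(18.2174,-19.8504) sweep=110.5183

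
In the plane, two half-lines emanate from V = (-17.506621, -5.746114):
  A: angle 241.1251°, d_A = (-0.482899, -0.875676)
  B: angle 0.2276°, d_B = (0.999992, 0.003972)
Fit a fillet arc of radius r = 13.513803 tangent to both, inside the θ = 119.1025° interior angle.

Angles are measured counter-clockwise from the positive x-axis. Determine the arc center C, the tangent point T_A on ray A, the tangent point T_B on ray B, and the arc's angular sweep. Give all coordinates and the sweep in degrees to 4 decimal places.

center=(-9.5090,-19.2283) T_A=(-21.3428,-12.7025) T_B=(-9.5627,-5.7146) sweep=60.8975

bisector direction at 300.6764° = (0.510188,-0.860063)
center distance |VC| = r/sin(θ/2) = 13.513803/sin(59.5513°) = 15.675760
C = V + |VC|·bis = (-9.5090,-19.2283)
T_A = V + ((C−V)·d_A)·d_A = V + 7.9440·d_A = (-21.3428,-12.7025)
T_B = V + ((C−V)·d_B)·d_B = V + 7.9440·d_B = (-9.5627,-5.7146)
sweep = 180° − θ = 60.8975°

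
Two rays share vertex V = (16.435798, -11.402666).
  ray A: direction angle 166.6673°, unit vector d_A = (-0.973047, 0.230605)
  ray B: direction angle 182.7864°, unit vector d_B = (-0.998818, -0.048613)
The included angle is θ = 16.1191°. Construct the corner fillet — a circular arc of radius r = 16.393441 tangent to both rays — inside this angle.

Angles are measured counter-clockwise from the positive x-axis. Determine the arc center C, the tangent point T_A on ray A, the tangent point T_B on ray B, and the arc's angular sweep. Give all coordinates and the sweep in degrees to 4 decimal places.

center=(-99.9964,-0.6566) T_A=(-96.2160,15.2950) T_B=(-99.1995,-17.0307) sweep=163.8809

bisector direction at 174.7269° = (-0.995768,0.091904)
center distance |VC| = r/sin(θ/2) = 16.393441/sin(8.0595°) = 116.927086
C = V + |VC|·bis = (-99.9964,-0.6566)
T_A = V + ((C−V)·d_A)·d_A = V + 115.7722·d_A = (-96.2160,15.2950)
T_B = V + ((C−V)·d_B)·d_B = V + 115.7722·d_B = (-99.1995,-17.0307)
sweep = 180° − θ = 163.8809°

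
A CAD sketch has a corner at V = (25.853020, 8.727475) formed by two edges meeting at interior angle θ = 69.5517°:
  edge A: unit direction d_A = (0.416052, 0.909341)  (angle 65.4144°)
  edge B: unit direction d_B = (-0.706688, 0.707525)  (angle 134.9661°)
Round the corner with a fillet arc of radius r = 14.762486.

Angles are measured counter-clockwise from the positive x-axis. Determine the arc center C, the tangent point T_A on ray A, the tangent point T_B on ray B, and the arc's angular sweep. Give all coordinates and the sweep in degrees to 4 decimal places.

bisector direction at 100.1902° = (-0.176917,0.984226)
center distance |VC| = r/sin(θ/2) = 14.762486/sin(34.7758°) = 25.882415
C = V + |VC|·bis = (21.2740,34.2016)
T_A = V + ((C−V)·d_A)·d_A = V + 21.2595·d_A = (34.6981,28.0596)
T_B = V + ((C−V)·d_B)·d_B = V + 21.2595·d_B = (10.8291,23.7691)
sweep = 180° − θ = 110.4483°

center=(21.2740,34.2016) T_A=(34.6981,28.0596) T_B=(10.8291,23.7691) sweep=110.4483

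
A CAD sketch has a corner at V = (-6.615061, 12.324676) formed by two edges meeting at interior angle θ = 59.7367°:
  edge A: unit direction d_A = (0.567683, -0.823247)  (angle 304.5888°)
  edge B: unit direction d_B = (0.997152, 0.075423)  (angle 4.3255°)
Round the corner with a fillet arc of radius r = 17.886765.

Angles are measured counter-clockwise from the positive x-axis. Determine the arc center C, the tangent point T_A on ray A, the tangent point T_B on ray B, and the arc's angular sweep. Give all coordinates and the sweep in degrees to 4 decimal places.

center=(25.7911,-3.1620) T_A=(11.0659,-13.3161) T_B=(24.4421,14.6738) sweep=120.2633

bisector direction at 334.4572° = (0.902263,-0.431186)
center distance |VC| = r/sin(θ/2) = 17.886765/sin(29.8683°) = 35.916565
C = V + |VC|·bis = (25.7911,-3.1620)
T_A = V + ((C−V)·d_A)·d_A = V + 31.1458·d_A = (11.0659,-13.3161)
T_B = V + ((C−V)·d_B)·d_B = V + 31.1458·d_B = (24.4421,14.6738)
sweep = 180° − θ = 120.2633°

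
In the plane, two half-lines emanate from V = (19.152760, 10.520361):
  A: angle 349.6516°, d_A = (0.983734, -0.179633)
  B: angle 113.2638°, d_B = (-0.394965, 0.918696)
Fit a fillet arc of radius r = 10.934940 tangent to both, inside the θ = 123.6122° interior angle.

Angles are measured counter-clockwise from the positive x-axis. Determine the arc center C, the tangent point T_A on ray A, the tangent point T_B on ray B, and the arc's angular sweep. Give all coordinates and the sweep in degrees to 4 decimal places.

center=(26.8835,20.2245) T_A=(24.9192,9.4674) T_B=(16.8376,15.9055) sweep=56.3878

bisector direction at 51.4577° = (0.623092,0.782148)
center distance |VC| = r/sin(θ/2) = 10.934940/sin(61.8061°) = 12.406982
C = V + |VC|·bis = (26.8835,20.2245)
T_A = V + ((C−V)·d_A)·d_A = V + 5.8618·d_A = (24.9192,9.4674)
T_B = V + ((C−V)·d_B)·d_B = V + 5.8618·d_B = (16.8376,15.9055)
sweep = 180° − θ = 56.3878°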